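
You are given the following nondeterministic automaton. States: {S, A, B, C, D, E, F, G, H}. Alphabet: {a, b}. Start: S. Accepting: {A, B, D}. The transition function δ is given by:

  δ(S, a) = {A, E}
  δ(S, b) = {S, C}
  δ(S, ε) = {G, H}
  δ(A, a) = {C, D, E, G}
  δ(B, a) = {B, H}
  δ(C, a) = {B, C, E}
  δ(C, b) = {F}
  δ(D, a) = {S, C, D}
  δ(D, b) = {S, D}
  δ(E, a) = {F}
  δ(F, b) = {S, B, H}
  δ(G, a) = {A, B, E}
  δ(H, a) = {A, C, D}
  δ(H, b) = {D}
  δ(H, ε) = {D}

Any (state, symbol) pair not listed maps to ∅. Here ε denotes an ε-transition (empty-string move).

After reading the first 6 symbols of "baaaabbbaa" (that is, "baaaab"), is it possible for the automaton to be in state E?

Start: ε-closure({S}) = {S, D, G, H}.
Read 'b': S→{S, C}, D→{S, D}, G→∅, H→{D}; union {S, C, D}; ε-closure = {S, C, D, G, H}.
Read 'a': S→{A, E}, C→{B, C, E}, D→{S, C, D}, G→{A, B, E}, H→{A, C, D}; union {S, A, B, C, D, E}; ε-closure = {S, A, B, C, D, E, G, H}.
Read 'a': S→{A, E}, A→{C, D, E, G}, B→{B, H}, C→{B, C, E}, D→{S, C, D}, E→{F}, G→{A, B, E}, H→{A, C, D}; now {S, A, B, C, D, E, F, G, H}.
Read 'a': S→{A, E}, A→{C, D, E, G}, B→{B, H}, C→{B, C, E}, D→{S, C, D}, E→{F}, F→∅, G→{A, B, E}, H→{A, C, D}; now {S, A, B, C, D, E, F, G, H}.
Read 'a': S→{A, E}, A→{C, D, E, G}, B→{B, H}, C→{B, C, E}, D→{S, C, D}, E→{F}, F→∅, G→{A, B, E}, H→{A, C, D}; now {S, A, B, C, D, E, F, G, H}.
Read 'b': S→{S, C}, A→∅, B→∅, C→{F}, D→{S, D}, E→∅, F→{S, B, H}, G→∅, H→{D}; union {S, B, C, D, F, H}; ε-closure = {S, B, C, D, F, G, H}.
State E is not in {S, B, C, D, F, G, H}.

No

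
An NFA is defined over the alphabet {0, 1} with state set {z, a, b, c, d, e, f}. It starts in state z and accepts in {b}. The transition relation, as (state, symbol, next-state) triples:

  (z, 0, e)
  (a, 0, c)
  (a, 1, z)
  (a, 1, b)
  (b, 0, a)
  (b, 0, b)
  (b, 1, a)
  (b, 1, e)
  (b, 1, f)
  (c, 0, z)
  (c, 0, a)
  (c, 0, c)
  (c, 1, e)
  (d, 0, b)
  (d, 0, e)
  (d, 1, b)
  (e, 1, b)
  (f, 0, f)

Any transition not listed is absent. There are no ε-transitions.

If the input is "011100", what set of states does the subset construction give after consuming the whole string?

{a, b, c}

Start in {z}.
Read '0': z→{e}; now {e}.
Read '1': e→{b}; now {b}.
Read '1': b→{a, e, f}; now {a, e, f}.
Read '1': a→{z, b}, e→{b}, f→∅; now {z, b}.
Read '0': z→{e}, b→{a, b}; now {a, b, e}.
Read '0': a→{c}, b→{a, b}, e→∅; now {a, b, c}.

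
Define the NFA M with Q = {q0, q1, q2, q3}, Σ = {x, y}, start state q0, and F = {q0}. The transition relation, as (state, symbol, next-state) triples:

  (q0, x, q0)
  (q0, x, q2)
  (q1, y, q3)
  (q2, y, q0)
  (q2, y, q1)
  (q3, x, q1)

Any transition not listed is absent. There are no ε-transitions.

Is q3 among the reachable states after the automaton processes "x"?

No

Start in {q0}.
Read 'x': q0→{q0, q2}; now {q0, q2}.
State q3 is not in {q0, q2}.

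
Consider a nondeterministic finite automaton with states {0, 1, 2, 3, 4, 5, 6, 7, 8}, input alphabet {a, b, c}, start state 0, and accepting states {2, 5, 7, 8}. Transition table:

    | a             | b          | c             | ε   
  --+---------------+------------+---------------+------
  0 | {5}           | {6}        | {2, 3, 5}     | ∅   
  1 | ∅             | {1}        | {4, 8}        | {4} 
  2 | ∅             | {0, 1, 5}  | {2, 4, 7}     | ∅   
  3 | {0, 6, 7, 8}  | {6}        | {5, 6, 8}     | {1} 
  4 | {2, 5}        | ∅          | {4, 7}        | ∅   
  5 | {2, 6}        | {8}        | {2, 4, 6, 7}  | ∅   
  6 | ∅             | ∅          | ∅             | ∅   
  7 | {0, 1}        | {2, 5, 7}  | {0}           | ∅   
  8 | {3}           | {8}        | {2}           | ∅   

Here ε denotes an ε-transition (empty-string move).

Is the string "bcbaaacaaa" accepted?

Start in {0}.
Read 'b': {0} → {6}.
Read 'c': {6} → ∅.
The set is empty and remains empty for the remaining 8 symbols.
The final set ∅ contains no accepting state.

No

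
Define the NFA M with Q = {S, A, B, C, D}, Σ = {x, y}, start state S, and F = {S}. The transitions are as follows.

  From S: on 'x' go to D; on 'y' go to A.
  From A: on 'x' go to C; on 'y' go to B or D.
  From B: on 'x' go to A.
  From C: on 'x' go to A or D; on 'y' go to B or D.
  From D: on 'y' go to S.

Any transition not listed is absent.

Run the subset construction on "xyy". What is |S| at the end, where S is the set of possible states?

1

Start in {S}.
Read 'x': S→{D}; now {D}.
Read 'y': D→{S}; now {S}.
Read 'y': S→{A}; now {A}.
That set has 1 state.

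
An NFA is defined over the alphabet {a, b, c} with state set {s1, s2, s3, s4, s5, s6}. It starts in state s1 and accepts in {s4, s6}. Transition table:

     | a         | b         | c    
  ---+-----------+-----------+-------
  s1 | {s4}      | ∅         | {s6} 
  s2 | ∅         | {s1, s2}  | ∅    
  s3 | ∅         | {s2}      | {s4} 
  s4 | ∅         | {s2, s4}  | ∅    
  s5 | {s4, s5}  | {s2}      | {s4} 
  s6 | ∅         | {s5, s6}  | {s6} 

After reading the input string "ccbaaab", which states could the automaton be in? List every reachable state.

{s2, s4}

Start in {s1}.
Read 'c': {s1} → {s6}.
Read 'c': {s6} → {s6}.
Read 'b': {s6} → {s5, s6}.
Read 'a': {s5, s6} → {s4, s5}.
Read 'a': {s4, s5} → {s4, s5}.
Read 'a': {s4, s5} → {s4, s5}.
Read 'b': {s4, s5} → {s2, s4}.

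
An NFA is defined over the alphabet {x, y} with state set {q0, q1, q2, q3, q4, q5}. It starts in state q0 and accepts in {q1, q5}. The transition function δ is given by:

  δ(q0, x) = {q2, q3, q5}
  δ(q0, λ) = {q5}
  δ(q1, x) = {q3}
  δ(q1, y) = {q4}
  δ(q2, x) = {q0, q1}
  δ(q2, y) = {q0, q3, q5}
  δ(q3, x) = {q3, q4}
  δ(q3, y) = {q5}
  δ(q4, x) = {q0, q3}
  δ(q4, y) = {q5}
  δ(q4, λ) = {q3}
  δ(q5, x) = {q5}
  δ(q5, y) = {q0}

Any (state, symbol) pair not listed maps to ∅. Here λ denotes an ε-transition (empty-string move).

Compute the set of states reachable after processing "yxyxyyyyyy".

{q0, q5}

Start: ε-closure({q0}) = {q0, q5}.
Read 'y': q0→∅, q5→{q0}; union {q0}; ε-closure = {q0, q5}.
Read 'x': q0→{q2, q3, q5}, q5→{q5}; now {q2, q3, q5}.
Read 'y': q2→{q0, q3, q5}, q3→{q5}, q5→{q0}; now {q0, q3, q5}.
Read 'x': q0→{q2, q3, q5}, q3→{q3, q4}, q5→{q5}; now {q2, q3, q4, q5}.
Read 'y': q2→{q0, q3, q5}, q3→{q5}, q4→{q5}, q5→{q0}; now {q0, q3, q5}.
Read 'y': q0→∅, q3→{q5}, q5→{q0}; now {q0, q5}.
Read 'y': q0→∅, q5→{q0}; union {q0}; ε-closure = {q0, q5}.
Read 'y': q0→∅, q5→{q0}; union {q0}; ε-closure = {q0, q5}.
Read 'y': q0→∅, q5→{q0}; union {q0}; ε-closure = {q0, q5}.
Read 'y': q0→∅, q5→{q0}; union {q0}; ε-closure = {q0, q5}.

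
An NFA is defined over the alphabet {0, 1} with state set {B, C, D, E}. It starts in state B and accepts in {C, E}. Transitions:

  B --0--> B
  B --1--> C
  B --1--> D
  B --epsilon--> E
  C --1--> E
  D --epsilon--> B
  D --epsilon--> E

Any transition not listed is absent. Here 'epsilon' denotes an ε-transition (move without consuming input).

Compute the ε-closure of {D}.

Begin with {D}.
ε-move D → B; add B.
ε-move D → E; add E.

{B, D, E}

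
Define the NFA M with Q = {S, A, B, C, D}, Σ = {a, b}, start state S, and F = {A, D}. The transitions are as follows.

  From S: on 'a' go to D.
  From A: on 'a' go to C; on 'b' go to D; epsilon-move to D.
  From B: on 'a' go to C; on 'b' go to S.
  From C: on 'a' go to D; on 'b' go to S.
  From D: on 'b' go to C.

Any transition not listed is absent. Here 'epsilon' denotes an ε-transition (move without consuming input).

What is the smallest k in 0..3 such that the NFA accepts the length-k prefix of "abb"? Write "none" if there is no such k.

Start in {S}.
Read 'a': {S} → {D}.
None of the earlier sets intersect F, but {D} does.

1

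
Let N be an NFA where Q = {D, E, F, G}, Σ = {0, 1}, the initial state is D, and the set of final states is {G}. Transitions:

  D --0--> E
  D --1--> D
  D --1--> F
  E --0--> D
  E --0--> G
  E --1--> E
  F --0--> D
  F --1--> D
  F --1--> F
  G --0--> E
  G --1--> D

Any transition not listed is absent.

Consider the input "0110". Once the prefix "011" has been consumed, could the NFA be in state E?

Start in {D}.
Read '0': {D} → {E}.
Read '1': {E} → {E}.
Read '1': {E} → {E}.
State E is in {E}.

Yes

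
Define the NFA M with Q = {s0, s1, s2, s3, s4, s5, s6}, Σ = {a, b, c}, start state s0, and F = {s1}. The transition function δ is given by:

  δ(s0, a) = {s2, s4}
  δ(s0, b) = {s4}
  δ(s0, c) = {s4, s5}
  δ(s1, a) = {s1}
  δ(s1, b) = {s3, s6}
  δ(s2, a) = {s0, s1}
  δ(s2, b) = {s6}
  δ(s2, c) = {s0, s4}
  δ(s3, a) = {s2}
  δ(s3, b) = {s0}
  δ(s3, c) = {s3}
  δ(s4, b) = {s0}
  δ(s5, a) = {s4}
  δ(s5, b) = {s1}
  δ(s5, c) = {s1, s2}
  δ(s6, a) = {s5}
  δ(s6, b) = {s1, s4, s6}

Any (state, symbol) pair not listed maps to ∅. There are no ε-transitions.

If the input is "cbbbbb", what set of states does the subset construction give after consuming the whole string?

Start in {s0}.
Read 'c': {s0} → {s4, s5}.
Read 'b': {s4, s5} → {s0, s1}.
Read 'b': {s0, s1} → {s3, s4, s6}.
Read 'b': {s3, s4, s6} → {s0, s1, s4, s6}.
Read 'b': {s0, s1, s4, s6} → {s0, s1, s3, s4, s6}.
Read 'b': {s0, s1, s3, s4, s6} → {s0, s1, s3, s4, s6}.

{s0, s1, s3, s4, s6}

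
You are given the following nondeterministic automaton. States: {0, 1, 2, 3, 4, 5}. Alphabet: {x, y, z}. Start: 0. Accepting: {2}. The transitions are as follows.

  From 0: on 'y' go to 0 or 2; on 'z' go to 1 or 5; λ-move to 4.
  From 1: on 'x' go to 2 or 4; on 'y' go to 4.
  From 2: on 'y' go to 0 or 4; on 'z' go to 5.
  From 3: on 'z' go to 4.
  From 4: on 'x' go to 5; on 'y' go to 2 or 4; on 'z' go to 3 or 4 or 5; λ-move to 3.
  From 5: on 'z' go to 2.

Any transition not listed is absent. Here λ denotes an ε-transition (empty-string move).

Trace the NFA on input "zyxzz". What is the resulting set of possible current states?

{5}

Start: ε-closure({0}) = {0, 3, 4}.
Read 'z': {0, 3, 4} → {1, 3, 4, 5}.
Read 'y': {1, 3, 4, 5} → {2, 3, 4}.
Read 'x': {2, 3, 4} → {5}.
Read 'z': {5} → {2}.
Read 'z': {2} → {5}.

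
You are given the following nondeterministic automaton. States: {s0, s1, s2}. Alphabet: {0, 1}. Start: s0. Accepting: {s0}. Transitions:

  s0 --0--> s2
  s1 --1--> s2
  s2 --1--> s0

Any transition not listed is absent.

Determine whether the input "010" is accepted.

No

Start in {s0}.
Read '0': s0→{s2}; now {s2}.
Read '1': s2→{s0}; now {s0}.
Read '0': s0→{s2}; now {s2}.
The final set {s2} contains no accepting state.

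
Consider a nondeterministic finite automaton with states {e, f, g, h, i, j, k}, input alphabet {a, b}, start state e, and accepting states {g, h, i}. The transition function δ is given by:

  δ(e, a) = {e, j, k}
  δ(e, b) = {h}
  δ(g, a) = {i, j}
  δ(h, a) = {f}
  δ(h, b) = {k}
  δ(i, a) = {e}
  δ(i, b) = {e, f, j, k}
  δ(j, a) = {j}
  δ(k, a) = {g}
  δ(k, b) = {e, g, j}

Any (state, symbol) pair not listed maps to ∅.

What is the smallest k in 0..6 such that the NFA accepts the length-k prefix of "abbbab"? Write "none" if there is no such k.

Start in {e}.
Read 'a': e→{e, j, k}; now {e, j, k}.
Read 'b': e→{h}, j→∅, k→{e, g, j}; now {e, g, h, j}.
None of the earlier sets intersect F, but {e, g, h, j} does.

2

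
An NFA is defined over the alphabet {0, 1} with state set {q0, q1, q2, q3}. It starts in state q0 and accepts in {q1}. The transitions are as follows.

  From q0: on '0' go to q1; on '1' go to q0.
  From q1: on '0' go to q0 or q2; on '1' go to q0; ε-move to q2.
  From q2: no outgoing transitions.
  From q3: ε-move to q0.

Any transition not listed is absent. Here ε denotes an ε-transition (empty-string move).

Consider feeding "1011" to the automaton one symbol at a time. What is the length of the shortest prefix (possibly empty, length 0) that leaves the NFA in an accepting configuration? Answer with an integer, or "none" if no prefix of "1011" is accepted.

2

Start in {q0}.
Read '1': {q0} → {q0}.
Read '0': {q0} → {q1, q2}.
None of the earlier sets intersect F, but {q1, q2} does.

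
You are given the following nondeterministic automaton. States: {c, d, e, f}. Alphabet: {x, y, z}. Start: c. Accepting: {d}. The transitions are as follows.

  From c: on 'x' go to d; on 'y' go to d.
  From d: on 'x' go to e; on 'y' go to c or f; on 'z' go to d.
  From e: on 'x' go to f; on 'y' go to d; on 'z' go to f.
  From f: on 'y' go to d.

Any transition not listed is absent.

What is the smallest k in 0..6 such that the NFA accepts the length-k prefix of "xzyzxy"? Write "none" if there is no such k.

1

Start in {c}.
Read 'x': {c} → {d}.
None of the earlier sets intersect F, but {d} does.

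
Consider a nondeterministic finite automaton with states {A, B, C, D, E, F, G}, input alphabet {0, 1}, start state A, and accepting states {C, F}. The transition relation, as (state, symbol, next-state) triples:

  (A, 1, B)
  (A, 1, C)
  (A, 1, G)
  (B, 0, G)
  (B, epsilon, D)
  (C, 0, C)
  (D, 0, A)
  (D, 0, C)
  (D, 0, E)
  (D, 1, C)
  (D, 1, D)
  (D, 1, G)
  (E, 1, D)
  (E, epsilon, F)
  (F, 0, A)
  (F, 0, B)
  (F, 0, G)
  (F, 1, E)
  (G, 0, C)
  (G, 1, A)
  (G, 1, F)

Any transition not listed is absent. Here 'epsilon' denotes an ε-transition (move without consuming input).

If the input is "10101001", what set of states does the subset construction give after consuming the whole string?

{A, B, C, D, E, F, G}

Start in {A}.
Read '1': {A} → {B, C, D, G}.
Read '0': {B, C, D, G} → {A, C, E, F, G}.
Read '1': {A, C, E, F, G} → {A, B, C, D, E, F, G}.
Read '0': {A, B, C, D, E, F, G} → {A, B, C, D, E, F, G}.
Read '1': {A, B, C, D, E, F, G} → {A, B, C, D, E, F, G}.
Read '0': {A, B, C, D, E, F, G} → {A, B, C, D, E, F, G}.
Read '0': {A, B, C, D, E, F, G} → {A, B, C, D, E, F, G}.
Read '1': {A, B, C, D, E, F, G} → {A, B, C, D, E, F, G}.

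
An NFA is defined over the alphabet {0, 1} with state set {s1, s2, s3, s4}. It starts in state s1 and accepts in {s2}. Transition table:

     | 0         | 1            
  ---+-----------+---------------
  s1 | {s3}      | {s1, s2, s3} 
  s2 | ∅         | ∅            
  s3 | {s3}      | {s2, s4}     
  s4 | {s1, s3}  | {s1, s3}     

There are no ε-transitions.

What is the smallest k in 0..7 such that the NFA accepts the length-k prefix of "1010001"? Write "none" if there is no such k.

Start in {s1}.
Read '1': s1→{s1, s2, s3}; now {s1, s2, s3}.
None of the earlier sets intersect F, but {s1, s2, s3} does.

1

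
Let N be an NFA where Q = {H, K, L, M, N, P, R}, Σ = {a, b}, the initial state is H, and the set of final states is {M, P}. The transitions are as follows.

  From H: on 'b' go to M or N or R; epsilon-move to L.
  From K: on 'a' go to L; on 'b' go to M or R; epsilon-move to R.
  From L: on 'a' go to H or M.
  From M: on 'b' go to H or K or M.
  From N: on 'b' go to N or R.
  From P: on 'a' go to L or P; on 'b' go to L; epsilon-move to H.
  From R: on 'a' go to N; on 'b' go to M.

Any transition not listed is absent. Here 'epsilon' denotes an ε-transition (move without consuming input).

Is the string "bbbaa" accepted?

Yes

Start: ε-closure({H}) = {H, L}.
Read 'b': {H, L} → {M, N, R}.
Read 'b': {M, N, R} → {H, K, L, M, N, R}.
Read 'b': {H, K, L, M, N, R} → {H, K, L, M, N, R}.
Read 'a': {H, K, L, M, N, R} → {H, L, M, N}.
Read 'a': {H, L, M, N} → {H, L, M}.
The final set {H, L, M} contains the accepting state M.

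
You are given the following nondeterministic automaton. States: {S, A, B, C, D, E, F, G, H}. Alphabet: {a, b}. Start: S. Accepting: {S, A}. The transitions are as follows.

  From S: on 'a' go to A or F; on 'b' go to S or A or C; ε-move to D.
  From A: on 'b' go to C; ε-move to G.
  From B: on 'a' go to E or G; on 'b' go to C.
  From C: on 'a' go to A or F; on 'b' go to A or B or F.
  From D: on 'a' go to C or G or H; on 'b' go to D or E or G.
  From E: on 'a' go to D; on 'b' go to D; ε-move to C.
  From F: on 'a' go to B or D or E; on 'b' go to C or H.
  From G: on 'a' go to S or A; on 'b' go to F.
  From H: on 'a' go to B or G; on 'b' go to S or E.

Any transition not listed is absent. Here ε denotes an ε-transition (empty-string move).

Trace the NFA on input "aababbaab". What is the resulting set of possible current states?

{S, A, B, C, D, E, F, G, H}

Start: ε-closure({S}) = {S, D}.
Read 'a': S→{A, F}, D→{C, G, H}; now {A, C, F, G, H}.
Read 'a': A→∅, C→{A, F}, F→{B, D, E}, G→{S, A}, H→{B, G}; union {S, A, B, D, E, F, G}; ε-closure = {S, A, B, C, D, E, F, G}.
Read 'b': S→{S, A, C}, A→{C}, B→{C}, C→{A, B, F}, D→{D, E, G}, E→{D}, F→{C, H}, G→{F}; now {S, A, B, C, D, E, F, G, H}.
Read 'a': S→{A, F}, A→∅, B→{E, G}, C→{A, F}, D→{C, G, H}, E→{D}, F→{B, D, E}, G→{S, A}, H→{B, G}; now {S, A, B, C, D, E, F, G, H}.
Read 'b': S→{S, A, C}, A→{C}, B→{C}, C→{A, B, F}, D→{D, E, G}, E→{D}, F→{C, H}, G→{F}, H→{S, E}; now {S, A, B, C, D, E, F, G, H}.
Read 'b': S→{S, A, C}, A→{C}, B→{C}, C→{A, B, F}, D→{D, E, G}, E→{D}, F→{C, H}, G→{F}, H→{S, E}; now {S, A, B, C, D, E, F, G, H}.
Read 'a': S→{A, F}, A→∅, B→{E, G}, C→{A, F}, D→{C, G, H}, E→{D}, F→{B, D, E}, G→{S, A}, H→{B, G}; now {S, A, B, C, D, E, F, G, H}.
Read 'a': S→{A, F}, A→∅, B→{E, G}, C→{A, F}, D→{C, G, H}, E→{D}, F→{B, D, E}, G→{S, A}, H→{B, G}; now {S, A, B, C, D, E, F, G, H}.
Read 'b': S→{S, A, C}, A→{C}, B→{C}, C→{A, B, F}, D→{D, E, G}, E→{D}, F→{C, H}, G→{F}, H→{S, E}; now {S, A, B, C, D, E, F, G, H}.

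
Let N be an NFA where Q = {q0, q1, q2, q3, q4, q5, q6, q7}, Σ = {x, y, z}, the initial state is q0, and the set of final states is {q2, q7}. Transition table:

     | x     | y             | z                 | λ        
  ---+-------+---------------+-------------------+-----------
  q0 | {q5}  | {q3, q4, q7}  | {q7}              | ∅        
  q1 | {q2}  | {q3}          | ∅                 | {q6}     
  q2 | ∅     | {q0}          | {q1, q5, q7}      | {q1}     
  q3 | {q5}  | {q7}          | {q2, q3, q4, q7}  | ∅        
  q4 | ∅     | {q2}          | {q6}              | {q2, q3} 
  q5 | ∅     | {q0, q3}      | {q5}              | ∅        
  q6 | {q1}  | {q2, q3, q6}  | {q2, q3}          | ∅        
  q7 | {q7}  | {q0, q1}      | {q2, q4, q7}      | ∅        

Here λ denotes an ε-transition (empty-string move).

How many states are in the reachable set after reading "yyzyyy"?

Start in {q0}.
Read 'y': {q0} → {q1, q2, q3, q4, q6, q7}.
Read 'y': {q1, q2, q3, q4, q6, q7} → {q0, q1, q2, q3, q6, q7}.
Read 'z': {q0, q1, q2, q3, q6, q7} → {q1, q2, q3, q4, q5, q6, q7}.
Read 'y': {q1, q2, q3, q4, q5, q6, q7} → {q0, q1, q2, q3, q6, q7}.
Read 'y': {q0, q1, q2, q3, q6, q7} → {q0, q1, q2, q3, q4, q6, q7}.
Read 'y': {q0, q1, q2, q3, q4, q6, q7} → {q0, q1, q2, q3, q4, q6, q7}.
That set has 7 states.

7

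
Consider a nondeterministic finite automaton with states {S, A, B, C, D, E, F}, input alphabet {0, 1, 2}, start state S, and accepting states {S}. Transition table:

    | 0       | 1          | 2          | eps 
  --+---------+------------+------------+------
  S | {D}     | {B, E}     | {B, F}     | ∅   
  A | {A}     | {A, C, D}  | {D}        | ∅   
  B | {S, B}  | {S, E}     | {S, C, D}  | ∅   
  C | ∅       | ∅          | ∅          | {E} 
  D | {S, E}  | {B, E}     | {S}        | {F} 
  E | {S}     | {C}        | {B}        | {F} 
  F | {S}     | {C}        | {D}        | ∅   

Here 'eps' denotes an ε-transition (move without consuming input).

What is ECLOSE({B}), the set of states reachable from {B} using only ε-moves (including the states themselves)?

Begin with {B}.
No ε-moves leave this set, so the closure equals the set itself.

{B}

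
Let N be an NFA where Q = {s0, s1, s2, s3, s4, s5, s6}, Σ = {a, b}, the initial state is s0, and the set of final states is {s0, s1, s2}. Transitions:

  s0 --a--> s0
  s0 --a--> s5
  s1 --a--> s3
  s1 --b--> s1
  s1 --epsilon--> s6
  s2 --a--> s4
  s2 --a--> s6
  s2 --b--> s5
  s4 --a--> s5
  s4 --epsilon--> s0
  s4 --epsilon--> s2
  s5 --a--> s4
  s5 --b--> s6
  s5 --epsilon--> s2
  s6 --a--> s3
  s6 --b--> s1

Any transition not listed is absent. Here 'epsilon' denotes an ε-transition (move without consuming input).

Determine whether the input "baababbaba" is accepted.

No

Start in {s0}.
Read 'b': s0→∅; now ∅.
The set is empty and remains empty for the remaining 9 symbols.
The final set ∅ contains no accepting state.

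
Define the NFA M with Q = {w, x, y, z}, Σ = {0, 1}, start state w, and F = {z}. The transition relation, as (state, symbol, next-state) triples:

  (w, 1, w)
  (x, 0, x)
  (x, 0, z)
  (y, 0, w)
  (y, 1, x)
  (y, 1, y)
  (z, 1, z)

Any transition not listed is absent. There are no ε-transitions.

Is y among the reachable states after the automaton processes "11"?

No

Start in {w}.
Read '1': w→{w}; now {w}.
Read '1': w→{w}; now {w}.
State y is not in {w}.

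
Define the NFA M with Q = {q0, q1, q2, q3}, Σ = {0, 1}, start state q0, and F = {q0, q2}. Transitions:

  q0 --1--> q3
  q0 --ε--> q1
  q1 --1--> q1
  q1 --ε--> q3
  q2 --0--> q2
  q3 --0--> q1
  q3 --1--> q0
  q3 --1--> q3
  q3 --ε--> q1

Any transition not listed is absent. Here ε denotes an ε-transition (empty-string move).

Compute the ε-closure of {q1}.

Begin with {q1}.
ε-move q1 → q3; add q3.

{q1, q3}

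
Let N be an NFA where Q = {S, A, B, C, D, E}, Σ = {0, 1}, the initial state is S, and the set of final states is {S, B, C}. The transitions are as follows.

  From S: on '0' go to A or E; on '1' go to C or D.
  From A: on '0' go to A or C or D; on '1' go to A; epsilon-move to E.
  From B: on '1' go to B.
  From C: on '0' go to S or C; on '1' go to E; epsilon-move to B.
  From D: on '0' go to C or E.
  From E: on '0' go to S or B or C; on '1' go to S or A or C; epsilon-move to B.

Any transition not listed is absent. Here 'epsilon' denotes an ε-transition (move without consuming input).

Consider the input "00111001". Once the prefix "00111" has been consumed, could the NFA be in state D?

Yes

Start in {S}.
Read '0': S→{A, E}; union {A, E}; ε-closure = {A, B, E}.
Read '0': A→{A, C, D}, B→∅, E→{S, B, C}; union {S, A, B, C, D}; ε-closure = {S, A, B, C, D, E}.
Read '1': S→{C, D}, A→{A}, B→{B}, C→{E}, D→∅, E→{S, A, C}; now {S, A, B, C, D, E}.
Read '1': S→{C, D}, A→{A}, B→{B}, C→{E}, D→∅, E→{S, A, C}; now {S, A, B, C, D, E}.
Read '1': S→{C, D}, A→{A}, B→{B}, C→{E}, D→∅, E→{S, A, C}; now {S, A, B, C, D, E}.
State D is in {S, A, B, C, D, E}.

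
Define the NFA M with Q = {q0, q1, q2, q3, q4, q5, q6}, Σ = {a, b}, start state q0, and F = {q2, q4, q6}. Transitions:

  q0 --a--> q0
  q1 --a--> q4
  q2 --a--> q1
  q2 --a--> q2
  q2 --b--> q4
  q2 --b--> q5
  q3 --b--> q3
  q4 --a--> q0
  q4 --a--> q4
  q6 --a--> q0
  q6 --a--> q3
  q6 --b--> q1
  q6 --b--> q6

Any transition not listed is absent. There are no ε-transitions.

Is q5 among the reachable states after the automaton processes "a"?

No

Start in {q0}.
Read 'a': {q0} → {q0}.
State q5 is not in {q0}.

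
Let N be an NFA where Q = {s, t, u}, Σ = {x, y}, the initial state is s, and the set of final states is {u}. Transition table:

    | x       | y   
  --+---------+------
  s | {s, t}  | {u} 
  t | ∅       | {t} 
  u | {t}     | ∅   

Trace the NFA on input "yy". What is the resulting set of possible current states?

∅

Start in {s}.
Read 'y': s→{u}; now {u}.
Read 'y': u→∅; now ∅.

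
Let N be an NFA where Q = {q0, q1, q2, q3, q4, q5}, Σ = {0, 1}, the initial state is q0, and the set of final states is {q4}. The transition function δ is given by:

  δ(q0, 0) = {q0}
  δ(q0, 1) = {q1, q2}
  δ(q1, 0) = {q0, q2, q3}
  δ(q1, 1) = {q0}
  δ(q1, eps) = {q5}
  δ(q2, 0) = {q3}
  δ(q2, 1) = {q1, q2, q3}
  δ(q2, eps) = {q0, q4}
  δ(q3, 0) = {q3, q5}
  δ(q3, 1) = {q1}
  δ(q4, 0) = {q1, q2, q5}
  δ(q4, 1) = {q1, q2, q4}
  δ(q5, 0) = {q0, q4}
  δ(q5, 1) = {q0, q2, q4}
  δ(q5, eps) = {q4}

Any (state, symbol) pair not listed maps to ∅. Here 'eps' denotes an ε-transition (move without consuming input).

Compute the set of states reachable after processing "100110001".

{q0, q1, q2, q3, q4, q5}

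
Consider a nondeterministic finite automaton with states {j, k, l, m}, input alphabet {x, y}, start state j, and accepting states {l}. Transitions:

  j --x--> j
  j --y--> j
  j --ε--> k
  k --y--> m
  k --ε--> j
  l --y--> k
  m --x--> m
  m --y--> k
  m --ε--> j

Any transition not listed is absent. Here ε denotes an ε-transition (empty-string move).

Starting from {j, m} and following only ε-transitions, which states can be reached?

{j, k, m}

Begin with {j, m}.
ε-move j → k; add k.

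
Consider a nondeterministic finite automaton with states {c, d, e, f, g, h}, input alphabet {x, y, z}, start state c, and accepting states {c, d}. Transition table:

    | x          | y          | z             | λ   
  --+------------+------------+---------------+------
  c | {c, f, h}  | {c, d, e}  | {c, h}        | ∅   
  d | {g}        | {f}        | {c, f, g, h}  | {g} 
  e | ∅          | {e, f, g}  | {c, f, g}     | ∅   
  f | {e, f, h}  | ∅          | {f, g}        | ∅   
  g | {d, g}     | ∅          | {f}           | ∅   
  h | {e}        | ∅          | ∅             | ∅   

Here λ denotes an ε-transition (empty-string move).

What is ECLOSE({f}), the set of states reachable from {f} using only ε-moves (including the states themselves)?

{f}

Begin with {f}.
No ε-moves leave this set, so the closure equals the set itself.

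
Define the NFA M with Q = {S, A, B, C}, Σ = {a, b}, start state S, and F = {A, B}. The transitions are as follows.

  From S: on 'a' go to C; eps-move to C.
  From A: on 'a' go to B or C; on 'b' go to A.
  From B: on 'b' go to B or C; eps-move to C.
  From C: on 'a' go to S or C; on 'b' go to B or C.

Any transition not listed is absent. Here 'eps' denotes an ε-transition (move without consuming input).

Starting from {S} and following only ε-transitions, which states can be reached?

{S, C}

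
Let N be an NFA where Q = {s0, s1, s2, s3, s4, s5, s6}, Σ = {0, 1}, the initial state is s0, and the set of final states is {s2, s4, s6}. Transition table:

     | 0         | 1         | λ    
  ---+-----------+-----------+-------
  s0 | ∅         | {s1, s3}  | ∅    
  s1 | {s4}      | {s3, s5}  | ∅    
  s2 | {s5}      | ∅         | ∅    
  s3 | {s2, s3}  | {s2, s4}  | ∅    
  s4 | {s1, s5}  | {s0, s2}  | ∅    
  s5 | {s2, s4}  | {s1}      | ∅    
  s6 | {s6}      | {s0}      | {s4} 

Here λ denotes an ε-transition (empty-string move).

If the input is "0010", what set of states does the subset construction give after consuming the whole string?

Start in {s0}.
Read '0': {s0} → ∅.
The set is empty and remains empty for the remaining 3 symbols.

∅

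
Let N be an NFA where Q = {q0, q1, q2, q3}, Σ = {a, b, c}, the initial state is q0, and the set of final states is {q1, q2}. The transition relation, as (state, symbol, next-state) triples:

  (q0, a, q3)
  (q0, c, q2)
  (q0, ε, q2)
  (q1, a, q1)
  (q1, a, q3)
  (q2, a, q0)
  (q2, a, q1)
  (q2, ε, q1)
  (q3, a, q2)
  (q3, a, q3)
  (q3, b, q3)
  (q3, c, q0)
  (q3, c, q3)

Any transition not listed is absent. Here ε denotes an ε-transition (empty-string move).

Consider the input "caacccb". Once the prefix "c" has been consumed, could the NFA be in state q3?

No

Start: ε-closure({q0}) = {q0, q1, q2}.
Read 'c': q0→{q2}, q1→∅, q2→∅; union {q2}; ε-closure = {q1, q2}.
State q3 is not in {q1, q2}.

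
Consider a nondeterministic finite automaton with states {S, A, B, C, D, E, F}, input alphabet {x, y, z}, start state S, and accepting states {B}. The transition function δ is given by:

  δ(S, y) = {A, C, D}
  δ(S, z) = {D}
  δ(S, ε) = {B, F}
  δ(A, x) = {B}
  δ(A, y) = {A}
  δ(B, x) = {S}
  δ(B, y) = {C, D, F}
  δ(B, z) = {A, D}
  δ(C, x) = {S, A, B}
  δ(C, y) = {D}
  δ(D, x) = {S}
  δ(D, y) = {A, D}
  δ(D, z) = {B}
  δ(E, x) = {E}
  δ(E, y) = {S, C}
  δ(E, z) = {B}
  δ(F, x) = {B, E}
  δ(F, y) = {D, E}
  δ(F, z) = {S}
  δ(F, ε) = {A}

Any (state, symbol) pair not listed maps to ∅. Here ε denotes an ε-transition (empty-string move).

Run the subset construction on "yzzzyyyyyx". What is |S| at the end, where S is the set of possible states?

5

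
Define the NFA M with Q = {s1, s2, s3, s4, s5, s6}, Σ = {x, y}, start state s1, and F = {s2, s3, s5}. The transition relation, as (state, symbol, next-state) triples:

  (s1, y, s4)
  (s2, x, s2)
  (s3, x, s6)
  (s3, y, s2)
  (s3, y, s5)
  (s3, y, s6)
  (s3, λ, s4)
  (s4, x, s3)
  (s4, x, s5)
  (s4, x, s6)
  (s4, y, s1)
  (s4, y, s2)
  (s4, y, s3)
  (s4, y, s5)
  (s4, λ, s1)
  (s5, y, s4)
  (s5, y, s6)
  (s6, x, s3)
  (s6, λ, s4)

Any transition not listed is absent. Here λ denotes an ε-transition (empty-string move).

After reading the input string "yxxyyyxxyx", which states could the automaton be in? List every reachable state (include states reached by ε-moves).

{s1, s2, s3, s4, s5, s6}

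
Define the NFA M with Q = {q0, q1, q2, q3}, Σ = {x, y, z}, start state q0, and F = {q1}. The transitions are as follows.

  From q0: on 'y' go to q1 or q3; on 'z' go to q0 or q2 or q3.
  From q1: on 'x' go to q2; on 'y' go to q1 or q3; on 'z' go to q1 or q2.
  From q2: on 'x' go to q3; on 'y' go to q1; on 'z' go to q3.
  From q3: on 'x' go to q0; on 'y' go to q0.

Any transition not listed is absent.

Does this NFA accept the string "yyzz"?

Yes

Start in {q0}.
Read 'y': q0→{q1, q3}; now {q1, q3}.
Read 'y': q1→{q1, q3}, q3→{q0}; now {q0, q1, q3}.
Read 'z': q0→{q0, q2, q3}, q1→{q1, q2}, q3→∅; now {q0, q1, q2, q3}.
Read 'z': q0→{q0, q2, q3}, q1→{q1, q2}, q2→{q3}, q3→∅; now {q0, q1, q2, q3}.
The final set {q0, q1, q2, q3} contains the accepting state q1.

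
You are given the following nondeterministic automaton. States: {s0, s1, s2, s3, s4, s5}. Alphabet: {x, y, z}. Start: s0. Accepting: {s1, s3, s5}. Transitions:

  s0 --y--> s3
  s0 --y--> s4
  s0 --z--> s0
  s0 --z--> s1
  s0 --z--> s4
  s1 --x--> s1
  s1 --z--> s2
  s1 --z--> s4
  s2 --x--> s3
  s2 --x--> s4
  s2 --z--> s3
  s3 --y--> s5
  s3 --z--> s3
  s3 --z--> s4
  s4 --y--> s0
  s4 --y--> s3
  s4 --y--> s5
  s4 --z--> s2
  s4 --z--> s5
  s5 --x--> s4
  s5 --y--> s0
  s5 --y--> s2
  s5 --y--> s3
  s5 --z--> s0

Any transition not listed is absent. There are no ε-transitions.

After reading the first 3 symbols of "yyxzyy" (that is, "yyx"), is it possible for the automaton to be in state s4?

Start in {s0}.
Read 'y': s0→{s3, s4}; now {s3, s4}.
Read 'y': s3→{s5}, s4→{s0, s3, s5}; now {s0, s3, s5}.
Read 'x': s0→∅, s3→∅, s5→{s4}; now {s4}.
State s4 is in {s4}.

Yes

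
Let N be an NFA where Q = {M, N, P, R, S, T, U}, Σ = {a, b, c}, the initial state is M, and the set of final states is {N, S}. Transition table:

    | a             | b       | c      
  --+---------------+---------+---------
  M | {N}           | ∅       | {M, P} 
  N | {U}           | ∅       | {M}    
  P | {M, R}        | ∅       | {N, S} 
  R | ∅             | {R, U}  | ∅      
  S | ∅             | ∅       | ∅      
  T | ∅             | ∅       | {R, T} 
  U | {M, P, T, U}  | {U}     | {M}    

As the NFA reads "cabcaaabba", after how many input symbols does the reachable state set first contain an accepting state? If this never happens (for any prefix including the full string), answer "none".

Start in {M}.
Read 'c': {M} → {M, P}.
Read 'a': {M, P} → {M, N, R}.
None of the earlier sets intersect F, but {M, N, R} does.

2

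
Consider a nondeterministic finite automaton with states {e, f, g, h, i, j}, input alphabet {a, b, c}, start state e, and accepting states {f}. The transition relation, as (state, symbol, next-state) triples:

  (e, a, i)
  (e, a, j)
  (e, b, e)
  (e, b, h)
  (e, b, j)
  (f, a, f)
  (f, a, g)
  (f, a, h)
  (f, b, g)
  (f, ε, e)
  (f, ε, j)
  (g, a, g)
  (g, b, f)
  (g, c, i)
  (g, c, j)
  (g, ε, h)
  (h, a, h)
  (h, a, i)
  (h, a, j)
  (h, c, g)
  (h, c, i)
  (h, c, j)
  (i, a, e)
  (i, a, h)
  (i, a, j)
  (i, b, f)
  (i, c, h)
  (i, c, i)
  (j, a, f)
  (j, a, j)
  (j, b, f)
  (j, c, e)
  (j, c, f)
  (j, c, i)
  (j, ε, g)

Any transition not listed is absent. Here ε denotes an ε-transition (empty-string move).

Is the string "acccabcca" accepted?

Start in {e}.
Read 'a': {e} → {g, h, i, j}.
Read 'c': {g, h, i, j} → {e, f, g, h, i, j}.
Read 'c': {e, f, g, h, i, j} → {e, f, g, h, i, j}.
Read 'c': {e, f, g, h, i, j} → {e, f, g, h, i, j}.
Read 'a': {e, f, g, h, i, j} → {e, f, g, h, i, j}.
Read 'b': {e, f, g, h, i, j} → {e, f, g, h, j}.
Read 'c': {e, f, g, h, j} → {e, f, g, h, i, j}.
Read 'c': {e, f, g, h, i, j} → {e, f, g, h, i, j}.
Read 'a': {e, f, g, h, i, j} → {e, f, g, h, i, j}.
The final set {e, f, g, h, i, j} contains the accepting state f.

Yes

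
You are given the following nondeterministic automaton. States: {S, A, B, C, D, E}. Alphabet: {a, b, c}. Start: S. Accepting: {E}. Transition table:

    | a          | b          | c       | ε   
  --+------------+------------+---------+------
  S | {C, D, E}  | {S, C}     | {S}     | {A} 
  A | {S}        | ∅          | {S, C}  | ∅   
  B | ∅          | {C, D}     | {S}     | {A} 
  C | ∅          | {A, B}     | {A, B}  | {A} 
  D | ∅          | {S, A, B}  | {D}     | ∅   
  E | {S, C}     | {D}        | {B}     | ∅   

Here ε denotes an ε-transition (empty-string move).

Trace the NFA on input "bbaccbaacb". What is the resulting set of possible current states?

{S, A, B, C, D}

Start: ε-closure({S}) = {S, A}.
Read 'b': S→{S, C}, A→∅; union {S, C}; ε-closure = {S, A, C}.
Read 'b': S→{S, C}, A→∅, C→{A, B}; now {S, A, B, C}.
Read 'a': S→{C, D, E}, A→{S}, B→∅, C→∅; union {S, C, D, E}; ε-closure = {S, A, C, D, E}.
Read 'c': S→{S}, A→{S, C}, C→{A, B}, D→{D}, E→{B}; now {S, A, B, C, D}.
Read 'c': S→{S}, A→{S, C}, B→{S}, C→{A, B}, D→{D}; now {S, A, B, C, D}.
Read 'b': S→{S, C}, A→∅, B→{C, D}, C→{A, B}, D→{S, A, B}; now {S, A, B, C, D}.
Read 'a': S→{C, D, E}, A→{S}, B→∅, C→∅, D→∅; union {S, C, D, E}; ε-closure = {S, A, C, D, E}.
Read 'a': S→{C, D, E}, A→{S}, C→∅, D→∅, E→{S, C}; union {S, C, D, E}; ε-closure = {S, A, C, D, E}.
Read 'c': S→{S}, A→{S, C}, C→{A, B}, D→{D}, E→{B}; now {S, A, B, C, D}.
Read 'b': S→{S, C}, A→∅, B→{C, D}, C→{A, B}, D→{S, A, B}; now {S, A, B, C, D}.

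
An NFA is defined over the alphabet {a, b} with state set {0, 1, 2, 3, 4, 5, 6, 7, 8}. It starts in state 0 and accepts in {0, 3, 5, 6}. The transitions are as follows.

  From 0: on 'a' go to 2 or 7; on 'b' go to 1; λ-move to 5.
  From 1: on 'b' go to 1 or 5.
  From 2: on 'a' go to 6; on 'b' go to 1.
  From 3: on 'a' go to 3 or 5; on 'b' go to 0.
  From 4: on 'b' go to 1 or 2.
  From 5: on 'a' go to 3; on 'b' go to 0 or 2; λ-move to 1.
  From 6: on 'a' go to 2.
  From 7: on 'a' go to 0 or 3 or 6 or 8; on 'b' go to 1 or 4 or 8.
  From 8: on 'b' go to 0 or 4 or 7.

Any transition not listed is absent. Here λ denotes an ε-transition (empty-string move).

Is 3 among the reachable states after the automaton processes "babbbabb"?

Start: ε-closure({0}) = {0, 1, 5}.
Read 'b': {0, 1, 5} → {0, 1, 2, 5}.
Read 'a': {0, 1, 2, 5} → {2, 3, 6, 7}.
Read 'b': {2, 3, 6, 7} → {0, 1, 4, 5, 8}.
Read 'b': {0, 1, 4, 5, 8} → {0, 1, 2, 4, 5, 7}.
Read 'b': {0, 1, 2, 4, 5, 7} → {0, 1, 2, 4, 5, 8}.
Read 'a': {0, 1, 2, 4, 5, 8} → {2, 3, 6, 7}.
Read 'b': {2, 3, 6, 7} → {0, 1, 4, 5, 8}.
Read 'b': {0, 1, 4, 5, 8} → {0, 1, 2, 4, 5, 7}.
State 3 is not in {0, 1, 2, 4, 5, 7}.

No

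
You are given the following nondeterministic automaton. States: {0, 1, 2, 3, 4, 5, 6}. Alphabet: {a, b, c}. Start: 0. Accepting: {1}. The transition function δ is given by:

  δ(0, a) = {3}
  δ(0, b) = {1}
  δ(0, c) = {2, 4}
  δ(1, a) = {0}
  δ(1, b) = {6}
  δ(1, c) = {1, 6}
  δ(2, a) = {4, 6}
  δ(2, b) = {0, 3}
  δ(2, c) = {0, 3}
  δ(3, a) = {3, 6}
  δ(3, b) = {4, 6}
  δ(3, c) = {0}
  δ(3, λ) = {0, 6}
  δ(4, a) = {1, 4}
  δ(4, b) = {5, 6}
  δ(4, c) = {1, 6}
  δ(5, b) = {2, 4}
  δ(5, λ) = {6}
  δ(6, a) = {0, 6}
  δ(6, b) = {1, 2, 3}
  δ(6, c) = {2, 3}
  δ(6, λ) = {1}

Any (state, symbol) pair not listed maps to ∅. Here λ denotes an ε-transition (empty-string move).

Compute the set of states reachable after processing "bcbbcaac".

{0, 1, 2, 3, 4, 6}

Start in {0}.
Read 'b': 0→{1}; now {1}.
Read 'c': 1→{1, 6}; now {1, 6}.
Read 'b': 1→{6}, 6→{1, 2, 3}; union {1, 2, 3, 6}; ε-closure = {0, 1, 2, 3, 6}.
Read 'b': 0→{1}, 1→{6}, 2→{0, 3}, 3→{4, 6}, 6→{1, 2, 3}; now {0, 1, 2, 3, 4, 6}.
Read 'c': 0→{2, 4}, 1→{1, 6}, 2→{0, 3}, 3→{0}, 4→{1, 6}, 6→{2, 3}; now {0, 1, 2, 3, 4, 6}.
Read 'a': 0→{3}, 1→{0}, 2→{4, 6}, 3→{3, 6}, 4→{1, 4}, 6→{0, 6}; now {0, 1, 3, 4, 6}.
Read 'a': 0→{3}, 1→{0}, 3→{3, 6}, 4→{1, 4}, 6→{0, 6}; now {0, 1, 3, 4, 6}.
Read 'c': 0→{2, 4}, 1→{1, 6}, 3→{0}, 4→{1, 6}, 6→{2, 3}; now {0, 1, 2, 3, 4, 6}.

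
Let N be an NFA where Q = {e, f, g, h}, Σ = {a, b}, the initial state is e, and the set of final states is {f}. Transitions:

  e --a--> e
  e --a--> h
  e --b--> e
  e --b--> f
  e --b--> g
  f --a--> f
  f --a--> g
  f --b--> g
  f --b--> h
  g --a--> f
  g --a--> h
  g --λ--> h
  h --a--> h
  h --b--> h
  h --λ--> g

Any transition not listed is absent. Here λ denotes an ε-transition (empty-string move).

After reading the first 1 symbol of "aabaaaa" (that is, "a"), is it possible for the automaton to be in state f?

No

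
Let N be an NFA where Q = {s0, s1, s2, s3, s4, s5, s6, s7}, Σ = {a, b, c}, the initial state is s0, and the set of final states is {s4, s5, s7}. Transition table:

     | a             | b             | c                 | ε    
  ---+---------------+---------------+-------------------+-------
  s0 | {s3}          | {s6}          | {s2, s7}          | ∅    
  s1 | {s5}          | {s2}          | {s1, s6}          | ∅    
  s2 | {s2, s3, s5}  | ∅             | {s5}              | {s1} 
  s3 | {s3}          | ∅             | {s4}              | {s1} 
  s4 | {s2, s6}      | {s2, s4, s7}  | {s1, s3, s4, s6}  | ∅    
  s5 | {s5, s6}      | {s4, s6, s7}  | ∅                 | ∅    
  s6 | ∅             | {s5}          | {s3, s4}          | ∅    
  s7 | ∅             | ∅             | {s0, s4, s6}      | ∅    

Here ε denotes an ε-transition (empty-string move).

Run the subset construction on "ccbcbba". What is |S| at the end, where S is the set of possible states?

Start in {s0}.
Read 'c': s0→{s2, s7}; union {s2, s7}; ε-closure = {s1, s2, s7}.
Read 'c': s1→{s1, s6}, s2→{s5}, s7→{s0, s4, s6}; now {s0, s1, s4, s5, s6}.
Read 'b': s0→{s6}, s1→{s2}, s4→{s2, s4, s7}, s5→{s4, s6, s7}, s6→{s5}; union {s2, s4, s5, s6, s7}; ε-closure = {s1, s2, s4, s5, s6, s7}.
Read 'c': s1→{s1, s6}, s2→{s5}, s4→{s1, s3, s4, s6}, s5→∅, s6→{s3, s4}, s7→{s0, s4, s6}; now {s0, s1, s3, s4, s5, s6}.
Read 'b': s0→{s6}, s1→{s2}, s3→∅, s4→{s2, s4, s7}, s5→{s4, s6, s7}, s6→{s5}; union {s2, s4, s5, s6, s7}; ε-closure = {s1, s2, s4, s5, s6, s7}.
Read 'b': s1→{s2}, s2→∅, s4→{s2, s4, s7}, s5→{s4, s6, s7}, s6→{s5}, s7→∅; union {s2, s4, s5, s6, s7}; ε-closure = {s1, s2, s4, s5, s6, s7}.
Read 'a': s1→{s5}, s2→{s2, s3, s5}, s4→{s2, s6}, s5→{s5, s6}, s6→∅, s7→∅; union {s2, s3, s5, s6}; ε-closure = {s1, s2, s3, s5, s6}.
That set has 5 states.

5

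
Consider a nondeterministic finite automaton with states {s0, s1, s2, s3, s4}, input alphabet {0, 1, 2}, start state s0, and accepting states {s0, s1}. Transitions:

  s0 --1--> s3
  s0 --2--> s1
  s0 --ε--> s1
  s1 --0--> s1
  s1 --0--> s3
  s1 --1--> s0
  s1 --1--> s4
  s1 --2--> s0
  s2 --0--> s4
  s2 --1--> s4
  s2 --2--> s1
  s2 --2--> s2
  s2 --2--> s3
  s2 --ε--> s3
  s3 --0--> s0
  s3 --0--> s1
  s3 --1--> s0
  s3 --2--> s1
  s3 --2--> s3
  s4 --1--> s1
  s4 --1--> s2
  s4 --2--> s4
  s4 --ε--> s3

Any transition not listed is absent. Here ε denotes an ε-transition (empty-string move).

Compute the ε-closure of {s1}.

{s1}

Begin with {s1}.
No ε-moves leave this set, so the closure equals the set itself.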